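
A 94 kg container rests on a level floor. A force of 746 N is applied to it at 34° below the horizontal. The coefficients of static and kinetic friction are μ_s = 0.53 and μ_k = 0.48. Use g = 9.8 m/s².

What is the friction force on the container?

f ≈ 618 N

N = m g + P sin α = 921.2 + 746×sin 34° = 1338 N.
The horizontal driving force is P cos α = 618.5 N, so equilibrium needs friction f = 618.5 N.
The static-friction limit is μ_s N = 709.3 N.
Since 618.5 N does not exceed the limit, the container stays at rest and f = 618 N.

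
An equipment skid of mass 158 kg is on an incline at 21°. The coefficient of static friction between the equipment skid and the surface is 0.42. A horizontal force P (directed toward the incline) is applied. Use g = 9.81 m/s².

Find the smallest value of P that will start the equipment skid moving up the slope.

At impending motion up the slope, friction acts down-slope at its limit: f = μ_s N.
Perpendicular to the incline: N = m g cos θ + P sin θ.
Along the incline: P cos θ = m g sin θ + μ_s N = m g sin θ + μ_s (m g cos θ + P sin θ).
Solving, P (cos θ − μ_s sin θ) = m g (sin θ + μ_s cos θ), so P = 158×9.81×(sin 21° + 0.42 cos 21°)/(cos 21° − 0.42 sin 21°) = 1550×0.7505/0.7831 = 1490 N.

P ≈ 1490 N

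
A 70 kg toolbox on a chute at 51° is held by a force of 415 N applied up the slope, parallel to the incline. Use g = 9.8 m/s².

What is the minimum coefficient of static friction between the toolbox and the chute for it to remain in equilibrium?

μ_s,min ≈ 0.274

N = m g cos θ = 431.7 N.
Friction must make up the shortfall along the incline: f = m g sin θ − P = 533.1 − 415 = 118.1 N.
At the threshold f = μ_s N, so μ_s,min = 118.1/431.7 = 0.274.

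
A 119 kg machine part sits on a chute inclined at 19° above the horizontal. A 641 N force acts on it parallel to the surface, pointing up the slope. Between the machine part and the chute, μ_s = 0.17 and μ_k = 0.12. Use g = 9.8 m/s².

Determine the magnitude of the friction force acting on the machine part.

f ≈ 132 N (down the incline)

Perpendicular to the surface, N = m g cos θ = 119·9.8·cos 19° = 1103 N.
The friction needed for equilibrium is m g sin θ − P = 379.7 − 641 = -261.3 N, measured positive up-slope.
Static friction can supply at most μ_s N = 187.5 N.
Since |-261.3| > 187.5 N, static friction cannot hold it; the machine part slides up the incline and kinetic friction applies: f = μ_k N = 0.12 × 1103 = 132 N.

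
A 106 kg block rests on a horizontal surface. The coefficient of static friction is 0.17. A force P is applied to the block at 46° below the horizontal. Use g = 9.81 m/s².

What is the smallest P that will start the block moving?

N = m g + P sin α (the push presses the block into the horizontal surface).
At impending slip, P cos α = μ_s N = μ_s (m g + P sin α).
Solving: P (cos α − μ_s sin α) = μ_s m g → P = 0.17×1040/(cos 46° − 0.17 sin 46°) = 177/0.5724 = 309 N.

P ≈ 309 N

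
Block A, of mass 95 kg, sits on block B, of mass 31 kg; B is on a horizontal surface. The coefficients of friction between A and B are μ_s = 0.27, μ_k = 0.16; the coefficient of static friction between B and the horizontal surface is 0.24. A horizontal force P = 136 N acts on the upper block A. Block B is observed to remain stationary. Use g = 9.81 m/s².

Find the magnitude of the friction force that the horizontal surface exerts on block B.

f ≈ 136 N

The normal force B exerts on A is simply A's weight, N₁ = 932 N.
So the A–B interface can sustain at most μ_s N₁ = 251.6 N of static friction.
P = 136 N is within that limit, so A and B move together (both at rest); the A–B friction is simply f₁ = P = 136 N.
By Newton's third law B feels 136 N forward from A. With B stationary, the floor's static friction on B balances it: f₂ = 136 N (well within μ_s(m_A+m_B)g = 296.7 N).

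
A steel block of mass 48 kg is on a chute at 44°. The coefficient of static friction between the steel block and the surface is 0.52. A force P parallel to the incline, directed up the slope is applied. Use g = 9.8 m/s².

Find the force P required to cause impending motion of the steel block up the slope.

P ≈ 503 N

At impending motion up the slope, friction acts down-slope at its limit: f = μ_s N.
P is parallel to the surface, so N = m g cos θ = 338 N.
Along the incline: P = m g sin θ + μ_s N = 327 + 0.52×338 = 503 N.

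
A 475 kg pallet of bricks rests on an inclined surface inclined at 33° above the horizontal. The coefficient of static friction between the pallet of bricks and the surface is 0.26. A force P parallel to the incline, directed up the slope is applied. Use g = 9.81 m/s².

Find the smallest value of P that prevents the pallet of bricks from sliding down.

P_min ≈ 1520 N

The pallet of bricks tends to slide down (tan θ > μ_s), so at the point of impending slip friction acts up-slope at its limit: f = μ_s N.
P is parallel to the surface, so N = m g cos θ = 3910 N.
Along the incline: P + μ_s N = m g sin θ, so P = 2540 − 0.26×3910 = 1520 N.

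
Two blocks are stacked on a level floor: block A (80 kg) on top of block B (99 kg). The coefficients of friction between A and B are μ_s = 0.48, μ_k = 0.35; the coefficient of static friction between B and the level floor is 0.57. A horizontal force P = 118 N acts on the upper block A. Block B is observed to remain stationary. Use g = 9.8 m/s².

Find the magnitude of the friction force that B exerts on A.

Between the blocks, N₁ = m_A g = 784 N.
Maximum static friction on A from B: μ_s N₁ = 0.48×784 = 376.3 N.
Since P = 118 N ≤ 376.3 N, A does not slip on B; friction on A equals P = 118 N.
B experiences an equal 118 N forward from A (third law). B is in equilibrium, so the floor supplies f₂ = 118 N of static friction (limit μ_s(m_A+m_B)g = 999.9 N, not exceeded).

f ≈ 118 N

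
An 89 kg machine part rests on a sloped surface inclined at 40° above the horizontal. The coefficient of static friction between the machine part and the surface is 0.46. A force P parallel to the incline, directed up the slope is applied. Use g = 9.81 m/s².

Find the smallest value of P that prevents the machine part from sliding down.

P_min ≈ 254 N

The machine part tends to slide down (tan θ > μ_s), so at the point of impending slip friction acts up-slope at its limit: f = μ_s N.
P is parallel to the surface, so N = m g cos θ = 669 N.
Along the incline: P + μ_s N = m g sin θ, so P = 561 − 0.46×669 = 254 N.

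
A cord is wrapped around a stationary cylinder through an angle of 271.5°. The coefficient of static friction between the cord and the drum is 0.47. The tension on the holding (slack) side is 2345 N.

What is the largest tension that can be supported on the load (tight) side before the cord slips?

T_max ≈ 21700 N

At impending slip the capstan equation gives T₂/T₁ = e^{μβ} with β in radians.
β = 271.5° × π/180 = 4.739 rad.
e^{μβ} = e^{0.47×4.739} = 9.273.
T₂ = T₁ · e^{μβ} = 2345 × 9.273 = 21700 N.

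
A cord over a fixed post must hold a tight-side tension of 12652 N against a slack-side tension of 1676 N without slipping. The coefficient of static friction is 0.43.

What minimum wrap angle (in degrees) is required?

β_min ≈ 269°

T₂/T₁ = e^{μβ} → β = ln(T₂/T₁)/μ.
β = ln(12652/1676)/0.43 = 2.021/0.43 = 4.701 rad.
In degrees: β = 4.701 × 180/π = 269°.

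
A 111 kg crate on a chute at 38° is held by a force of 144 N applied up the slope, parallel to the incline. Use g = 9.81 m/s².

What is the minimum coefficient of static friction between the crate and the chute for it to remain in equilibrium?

N = m g cos θ = 858.1 N.
Friction must make up the shortfall along the incline: f = m g sin θ − P = 670.4 − 144 = 526.4 N.
At the threshold f = μ_s N, so μ_s,min = 526.4/858.1 = 0.613.

μ_s,min ≈ 0.613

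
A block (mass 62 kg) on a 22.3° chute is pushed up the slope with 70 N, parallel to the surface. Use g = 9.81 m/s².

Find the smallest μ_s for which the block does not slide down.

μ_s,min ≈ 0.286

N = m g cos θ = 562.7 N.
Friction must make up the shortfall along the incline: f = m g sin θ − P = 230.8 − 70 = 160.8 N.
At the threshold f = μ_s N, so μ_s,min = 160.8/562.7 = 0.286.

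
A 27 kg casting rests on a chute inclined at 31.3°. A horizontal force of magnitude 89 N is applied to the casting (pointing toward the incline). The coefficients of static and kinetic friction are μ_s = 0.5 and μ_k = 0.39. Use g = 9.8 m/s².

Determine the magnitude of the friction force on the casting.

f ≈ 61.4 N (up the incline)

Resolve perpendicular to the incline: N = m g cos θ + P sin θ = 27×9.8×cos 31.3° + 89×sin 31.3° = 272.3 N.
Parallel to the incline: P cos θ − m g sin θ = 76.05 − 137.5 = -61.42 N; the friction needed to balance this is 61.42 N acting up the slope.
The limit of static friction is μ_s N = 136.2 N.
Since 61.42 N is within the 136.2 N limit, the casting stays put and friction is exactly 61.4 N.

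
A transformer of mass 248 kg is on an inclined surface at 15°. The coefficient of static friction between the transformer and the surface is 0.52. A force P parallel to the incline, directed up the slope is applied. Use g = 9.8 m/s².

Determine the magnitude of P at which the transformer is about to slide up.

At impending motion up the slope, friction acts down-slope at its limit: f = μ_s N.
P is parallel to the surface, so N = m g cos θ = 2350 N.
Along the incline: P = m g sin θ + μ_s N = 629 + 0.52×2350 = 1850 N.

P ≈ 1850 N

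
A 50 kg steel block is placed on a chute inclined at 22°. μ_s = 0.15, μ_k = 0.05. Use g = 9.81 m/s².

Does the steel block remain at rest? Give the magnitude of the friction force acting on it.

f ≈ 22.7 N

N = m g cos θ = 455 N.
Down-slope weight component: m g sin θ = 184 N.
μ_s N = 68.2 N.
184 > 68.2 N, so it slides; kinetic friction f = μ_k N = 0.05×455 = 22.7 N.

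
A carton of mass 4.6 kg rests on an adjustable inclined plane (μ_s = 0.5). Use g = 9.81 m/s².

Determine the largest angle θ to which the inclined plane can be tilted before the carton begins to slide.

At the slip threshold, m g sin θ = μ_s · m g cos θ, so tan θ = μ_s.
θ_max = arctan(0.5) = 26.6°.

θ_max ≈ 26.6°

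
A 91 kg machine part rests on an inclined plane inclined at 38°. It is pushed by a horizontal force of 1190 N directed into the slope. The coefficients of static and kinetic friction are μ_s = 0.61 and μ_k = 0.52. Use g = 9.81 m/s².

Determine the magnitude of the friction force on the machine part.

Normal direction: N = m g cos θ + P sin θ = 1436 N.
Parallel to the incline: P cos θ − m g sin θ = 937.7 − 549.6 = 388.1 N; the friction needed to balance this is 388.1 N acting down the slope.
The limit of static friction is μ_s N = 876 N.
|f_req| = 388.1 ≤ 876 N → the machine part is in equilibrium; friction equals the required value.

f ≈ 388 N (down the incline)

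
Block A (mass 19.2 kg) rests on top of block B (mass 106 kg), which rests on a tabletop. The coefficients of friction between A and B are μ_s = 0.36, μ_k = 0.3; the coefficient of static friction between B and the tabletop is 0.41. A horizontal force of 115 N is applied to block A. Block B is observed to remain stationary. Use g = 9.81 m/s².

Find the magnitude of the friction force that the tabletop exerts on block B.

f ≈ 56.5 N

The normal force B exerts on A is simply A's weight, N₁ = 188.4 N.
Maximum static friction on A from B: μ_s N₁ = 0.36×188.4 = 67.81 N.
P = 115 N exceeds that limit, so A slips over B and the interface friction becomes kinetic: f₁ = μ_k N₁ = 0.3×188.4 = 56.5 N.
By Newton's third law B feels 56.5 N forward from A. With B stationary, the floor's static friction on B balances it: f₂ = 56.5 N (well within μ_s(m_A+m_B)g = 503.6 N).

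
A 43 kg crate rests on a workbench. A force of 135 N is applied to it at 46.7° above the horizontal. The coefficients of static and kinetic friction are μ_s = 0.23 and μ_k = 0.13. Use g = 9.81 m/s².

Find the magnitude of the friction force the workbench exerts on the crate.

N = m g − P sin α = 421.8 − 135×sin 46.7° = 323.6 N.
For equilibrium, f = P cos α = 135×cos 46.7° = 92.59 N.
The static-friction limit is μ_s N = 74.42 N.
The required friction exceeds μ_s N, so the crate moves and f = μ_k N = 42.1 N.

f ≈ 42.1 N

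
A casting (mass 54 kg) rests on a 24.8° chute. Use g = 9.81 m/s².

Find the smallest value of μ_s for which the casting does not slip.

At the slip threshold m g sin θ = μ_s m g cos θ, so μ_s,min = tan θ.
μ_s,min = tan 24.8° = 0.462.

μ_s,min ≈ 0.462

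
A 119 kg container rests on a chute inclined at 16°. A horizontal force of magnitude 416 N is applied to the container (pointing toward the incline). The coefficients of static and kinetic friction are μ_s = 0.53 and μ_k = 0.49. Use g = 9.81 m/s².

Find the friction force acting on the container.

Resolve perpendicular to the incline: N = m g cos θ + P sin θ = 119×9.81×cos 16° + 416×sin 16° = 1237 N.
Along the incline, the net driving force (taking up-slope positive) is P cos θ − m g sin θ = 399.9 − 321.8 = 78.11 N, so equilibrium requires friction f = -78.11 N (down-slope).
The limit of static friction is μ_s N = 655.5 N.
|f_req| = 78.11 ≤ 655.5 N → the container is in equilibrium; friction equals the required value.

f ≈ 78.1 N (down the incline)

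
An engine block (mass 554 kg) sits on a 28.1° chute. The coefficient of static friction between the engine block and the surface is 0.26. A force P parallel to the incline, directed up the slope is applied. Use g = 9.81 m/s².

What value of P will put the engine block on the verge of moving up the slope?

P ≈ 3810 N

At impending motion up the slope, friction acts down-slope at its limit: f = μ_s N.
P is parallel to the surface, so N = m g cos θ = 4790 N.
Along the incline: P = m g sin θ + μ_s N = 2560 + 0.26×4790 = 3810 N.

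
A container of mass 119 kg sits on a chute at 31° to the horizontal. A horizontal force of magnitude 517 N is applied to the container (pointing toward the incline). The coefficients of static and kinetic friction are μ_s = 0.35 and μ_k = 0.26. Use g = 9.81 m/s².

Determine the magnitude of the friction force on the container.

f ≈ 158 N (up the incline)

The horizontal push has a component P sin θ into the surface, so N = m g cos θ + P sin θ = 1001 + 266.3 = 1267 N.
Parallel to the incline: P cos θ − m g sin θ = 443.2 − 601.3 = -158.1 N; the friction needed to balance this is 158.1 N acting up the slope.
Maximum static friction: μ_s N = 0.35 × 1267 = 443.4 N.
|f_req| = 158.1 ≤ 443.4 N → the container is in equilibrium; friction equals the required value.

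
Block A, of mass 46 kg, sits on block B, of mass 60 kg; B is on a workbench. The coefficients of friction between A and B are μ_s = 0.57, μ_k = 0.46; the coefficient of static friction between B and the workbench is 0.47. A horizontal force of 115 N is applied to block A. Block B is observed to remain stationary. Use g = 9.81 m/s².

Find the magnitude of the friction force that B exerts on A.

f ≈ 115 N

The normal force B exerts on A is simply A's weight, N₁ = 451.3 N.
Maximum static friction on A from B: μ_s N₁ = 0.57×451.3 = 257.2 N.
P = 115 N is within that limit, so A and B move together (both at rest); the A–B friction is simply f₁ = P = 115 N.
B experiences an equal 115 N forward from A (third law). B is in equilibrium, so the floor supplies f₂ = 115 N of static friction (limit μ_s(m_A+m_B)g = 488.7 N, not exceeded).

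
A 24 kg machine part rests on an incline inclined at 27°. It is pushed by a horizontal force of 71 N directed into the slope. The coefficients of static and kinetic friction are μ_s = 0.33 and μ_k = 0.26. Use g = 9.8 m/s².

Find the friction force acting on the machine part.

Resolve perpendicular to the incline: N = m g cos θ + P sin θ = 24×9.8×cos 27° + 71×sin 27° = 241.8 N.
Parallel to the incline: P cos θ − m g sin θ = 63.26 − 106.8 = -43.52 N; the friction needed to balance this is 43.52 N acting up the slope.
Maximum static friction: μ_s N = 0.33 × 241.8 = 79.79 N.
Since 43.52 N is within the 79.79 N limit, the machine part stays put and friction is exactly 43.5 N.

f ≈ 43.5 N (up the incline)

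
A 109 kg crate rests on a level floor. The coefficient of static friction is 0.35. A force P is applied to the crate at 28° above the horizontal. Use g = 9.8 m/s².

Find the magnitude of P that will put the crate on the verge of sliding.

P ≈ 357 N

N = m g − P sin α (the pull lifts the crate).
At impending slip, P cos α = μ_s N = μ_s (m g − P sin α).
Solving: P (cos α + μ_s sin α) = μ_s m g → P = 0.35×1070/(cos 28° + 0.35 sin 28°) = 374/1.047 = 357 N.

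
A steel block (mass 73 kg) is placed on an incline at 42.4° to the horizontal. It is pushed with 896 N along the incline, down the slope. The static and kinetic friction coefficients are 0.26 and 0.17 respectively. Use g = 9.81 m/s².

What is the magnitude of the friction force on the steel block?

The normal reaction is N = m g cos θ = 528.8 N.
The friction needed for equilibrium is m g sin θ + P = 482.9 + 896 = 1379 N, measured positive up-slope.
The static-friction ceiling is μ_s N = 0.26 × 528.8 = 137.5 N.
|1379| exceeds 137.5 N, so the steel block slips down-slope; friction is kinetic, f = μ_k N = 0.17×528.8 = 89.9 N.

f ≈ 89.9 N (up the incline)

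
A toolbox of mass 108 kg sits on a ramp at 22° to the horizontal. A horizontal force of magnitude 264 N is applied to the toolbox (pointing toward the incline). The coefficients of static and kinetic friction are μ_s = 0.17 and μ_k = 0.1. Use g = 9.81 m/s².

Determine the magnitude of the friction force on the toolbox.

f ≈ 152 N (up the incline)

The horizontal push has a component P sin θ into the surface, so N = m g cos θ + P sin θ = 982.3 + 98.9 = 1081 N.
Parallel to the incline: P cos θ − m g sin θ = 244.8 − 396.9 = -152.1 N; the friction needed to balance this is 152.1 N acting up the slope.
Maximum static friction: μ_s N = 0.17 × 1081 = 183.8 N.
Since 152.1 N is within the 183.8 N limit, the toolbox stays put and friction is exactly 152 N.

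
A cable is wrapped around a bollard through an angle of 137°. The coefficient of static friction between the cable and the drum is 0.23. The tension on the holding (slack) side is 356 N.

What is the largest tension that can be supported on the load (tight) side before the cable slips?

At impending slip the capstan equation gives T₂/T₁ = e^{μβ} with β in radians.
β = 137° × π/180 = 2.391 rad.
e^{μβ} = e^{0.23×2.391} = 1.733.
T₂ = T₁ · e^{μβ} = 356 × 1.733 = 617 N.

T_max ≈ 617 N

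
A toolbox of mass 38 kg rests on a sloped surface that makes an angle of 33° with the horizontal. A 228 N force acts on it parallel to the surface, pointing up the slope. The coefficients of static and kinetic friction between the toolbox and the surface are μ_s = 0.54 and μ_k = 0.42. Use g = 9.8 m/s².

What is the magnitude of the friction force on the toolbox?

Perpendicular to the surface, N = m g cos θ = 38·9.8·cos 33° = 312.3 N.
Parallel to the incline, ΣF = 0 gives f = m g sin θ − P = 202.8 − 228 = -25.18 N (up-slope positive).
Maximum static friction available: μ_s N = 0.54 × 312.3 = 168.7 N.
Since |-25.18| ≤ 168.7 N, static friction is sufficient; f equals the required value, not μ_s N.

f ≈ 25.2 N (down the incline)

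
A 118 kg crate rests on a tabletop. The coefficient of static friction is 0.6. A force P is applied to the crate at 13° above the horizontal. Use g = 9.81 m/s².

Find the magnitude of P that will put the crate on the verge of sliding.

P ≈ 626 N

N = m g − P sin α (the pull lifts the crate).
At impending slip, P cos α = μ_s N = μ_s (m g − P sin α).
Solving: P (cos α + μ_s sin α) = μ_s m g → P = 0.6×1160/(cos 13° + 0.6 sin 13°) = 695/1.109 = 626 N.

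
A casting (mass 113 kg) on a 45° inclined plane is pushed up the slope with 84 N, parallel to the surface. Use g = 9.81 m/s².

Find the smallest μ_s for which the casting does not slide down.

μ_s,min ≈ 0.893

N = m g cos θ = 783.8 N.
Friction must make up the shortfall along the incline: f = m g sin θ − P = 783.8 − 84 = 699.8 N.
At the threshold f = μ_s N, so μ_s,min = 699.8/783.8 = 0.893.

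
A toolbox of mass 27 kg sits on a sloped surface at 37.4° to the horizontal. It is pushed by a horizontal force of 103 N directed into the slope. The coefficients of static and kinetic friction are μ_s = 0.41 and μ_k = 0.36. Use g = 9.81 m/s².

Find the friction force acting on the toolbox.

Resolve perpendicular to the incline: N = m g cos θ + P sin θ = 27×9.81×cos 37.4° + 103×sin 37.4° = 273 N.
Parallel to the incline: P cos θ − m g sin θ = 81.82 − 160.9 = -79.05 N; the friction needed to balance this is 79.05 N acting up the slope.
Maximum static friction: μ_s N = 0.41 × 273 = 111.9 N.
|f_req| = 79.05 ≤ 111.9 N → the toolbox is in equilibrium; friction equals the required value.

f ≈ 79.1 N (up the incline)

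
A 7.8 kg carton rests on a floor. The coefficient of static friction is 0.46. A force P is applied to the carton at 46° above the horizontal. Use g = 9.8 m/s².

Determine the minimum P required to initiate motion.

N = m g − P sin α (the pull lifts the carton).
At impending slip, P cos α = μ_s N = μ_s (m g − P sin α).
Solving: P (cos α + μ_s sin α) = μ_s m g → P = 0.46×76.4/(cos 46° + 0.46 sin 46°) = 35.2/1.026 = 34.3 N.

P ≈ 34.3 N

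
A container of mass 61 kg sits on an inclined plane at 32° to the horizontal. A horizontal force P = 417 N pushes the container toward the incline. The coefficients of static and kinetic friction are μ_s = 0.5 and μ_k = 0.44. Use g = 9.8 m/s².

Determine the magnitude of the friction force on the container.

f ≈ 36.9 N (down the incline)

The horizontal push has a component P sin θ into the surface, so N = m g cos θ + P sin θ = 507 + 221 = 727.9 N.
Along the incline, the net driving force (taking up-slope positive) is P cos θ − m g sin θ = 353.6 − 316.8 = 36.85 N, so equilibrium requires friction f = -36.85 N (down-slope).
Maximum static friction: μ_s N = 0.5 × 727.9 = 364 N.
Since 36.85 N is within the 364 N limit, the container stays put and friction is exactly 36.9 N.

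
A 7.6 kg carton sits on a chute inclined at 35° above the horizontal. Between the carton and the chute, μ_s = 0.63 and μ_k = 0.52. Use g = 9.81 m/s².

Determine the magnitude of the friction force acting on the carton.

f ≈ 31.8 N (up the incline)

Perpendicular to the surface, N = m g cos θ = 7.6·9.81·cos 35° = 61.07 N.
For equilibrium along the incline, friction must balance the weight component: f = m g sin θ = 42.76 N up the slope.
Maximum static friction available: μ_s N = 0.63 × 61.07 = 38.48 N.
|42.76| exceeds 38.48 N, so the carton slips down-slope; friction is kinetic, f = μ_k N = 0.52×61.07 = 31.8 N.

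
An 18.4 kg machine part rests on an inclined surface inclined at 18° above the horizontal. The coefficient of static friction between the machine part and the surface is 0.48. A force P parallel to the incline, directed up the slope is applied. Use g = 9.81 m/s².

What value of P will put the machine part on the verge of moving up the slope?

At impending motion up the slope, friction acts down-slope at its limit: f = μ_s N.
P is parallel to the surface, so N = m g cos θ = 172 N.
Along the incline: P = m g sin θ + μ_s N = 55.8 + 0.48×172 = 138 N.

P ≈ 138 N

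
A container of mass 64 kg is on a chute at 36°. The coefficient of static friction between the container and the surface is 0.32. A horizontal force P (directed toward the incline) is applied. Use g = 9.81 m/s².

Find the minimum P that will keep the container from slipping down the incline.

The container tends to slide down (tan θ > μ_s), so at the point of impending slip friction acts up-slope at its limit: f = μ_s N.
Perpendicular to the incline: N = m g cos θ + P sin θ.
Along the incline: P cos θ + μ_s N = m g sin θ, i.e. P cos θ + μ_s (m g cos θ + P sin θ) = m g sin θ.
Solving, P (cos θ + μ_s sin θ) = m g (sin θ − μ_s cos θ), so P = 628×0.3289/0.9971 = 207 N.

P_min ≈ 207 N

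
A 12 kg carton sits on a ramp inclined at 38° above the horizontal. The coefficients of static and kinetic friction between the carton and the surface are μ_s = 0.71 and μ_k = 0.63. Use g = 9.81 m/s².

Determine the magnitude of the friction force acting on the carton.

The normal reaction is N = m g cos θ = 92.76 N.
For equilibrium along the incline, friction must balance the weight component: f = m g sin θ = 72.48 N up the slope.
Static friction can supply at most μ_s N = 65.86 N.
Since |72.48| > 65.86 N, static friction cannot hold it; the carton slides down the incline and kinetic friction applies: f = μ_k N = 0.63 × 92.76 = 58.4 N.

f ≈ 58.4 N (up the incline)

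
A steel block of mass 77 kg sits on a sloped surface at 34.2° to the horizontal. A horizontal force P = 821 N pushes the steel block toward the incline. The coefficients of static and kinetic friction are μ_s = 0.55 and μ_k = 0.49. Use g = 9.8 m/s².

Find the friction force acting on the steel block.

The horizontal push has a component P sin θ into the surface, so N = m g cos θ + P sin θ = 624.1 + 461.5 = 1086 N.
Along the incline, the net driving force (taking up-slope positive) is P cos θ − m g sin θ = 679 − 424.1 = 254.9 N, so equilibrium requires friction f = -254.9 N (down-slope).
The limit of static friction is μ_s N = 597.1 N.
Since 254.9 N is within the 597.1 N limit, the steel block stays put and friction is exactly 255 N.

f ≈ 255 N (down the incline)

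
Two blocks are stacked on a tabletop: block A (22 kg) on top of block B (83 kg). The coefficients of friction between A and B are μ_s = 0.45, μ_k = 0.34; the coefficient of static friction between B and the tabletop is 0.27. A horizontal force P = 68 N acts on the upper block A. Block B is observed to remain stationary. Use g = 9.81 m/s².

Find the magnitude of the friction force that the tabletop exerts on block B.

Normal force at the A–B interface: N₁ = m_A g = 215.8 N.
So the A–B interface can sustain at most μ_s N₁ = 97.12 N of static friction.
P = 68 N is within that limit, so A and B move together (both at rest); the A–B friction is simply f₁ = P = 68 N.
B experiences an equal 68 N forward from A (third law). B is in equilibrium, so the floor supplies f₂ = 68 N of static friction (limit μ_s(m_A+m_B)g = 278.1 N, not exceeded).

f ≈ 68 N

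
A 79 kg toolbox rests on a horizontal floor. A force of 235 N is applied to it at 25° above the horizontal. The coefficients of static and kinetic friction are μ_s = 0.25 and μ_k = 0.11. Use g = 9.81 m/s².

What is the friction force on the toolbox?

f ≈ 74.3 N

Vertical equilibrium gives N = m g − P sin α = 675.7 N.
Horizontally, friction must balance P cos α = 213 N.
μ_s N = 0.25 × 675.7 = 168.9 N.
213 > 168.9 N → the toolbox slides; f = μ_k N = 0.11×675.7 = 74.3 N.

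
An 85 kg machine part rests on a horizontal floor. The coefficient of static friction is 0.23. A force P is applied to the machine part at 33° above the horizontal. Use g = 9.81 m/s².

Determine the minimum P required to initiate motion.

P ≈ 199 N

N = m g − P sin α (the pull lifts the machine part).
At impending slip, P cos α = μ_s N = μ_s (m g − P sin α).
Solving: P (cos α + μ_s sin α) = μ_s m g → P = 0.23×834/(cos 33° + 0.23 sin 33°) = 192/0.9639 = 199 N.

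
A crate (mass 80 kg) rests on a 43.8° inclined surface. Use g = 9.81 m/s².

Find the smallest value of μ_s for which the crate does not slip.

At the slip threshold m g sin θ = μ_s m g cos θ, so μ_s,min = tan θ.
μ_s,min = tan 43.8° = 0.959.

μ_s,min ≈ 0.959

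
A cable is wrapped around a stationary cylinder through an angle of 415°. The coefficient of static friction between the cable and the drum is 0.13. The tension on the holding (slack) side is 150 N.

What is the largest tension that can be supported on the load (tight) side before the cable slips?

At impending slip the capstan equation gives T₂/T₁ = e^{μβ} with β in radians.
β = 415° × π/180 = 7.243 rad.
e^{μβ} = e^{0.13×7.243} = 2.564.
T₂ = T₁ · e^{μβ} = 150 × 2.564 = 385 N.

T_max ≈ 385 N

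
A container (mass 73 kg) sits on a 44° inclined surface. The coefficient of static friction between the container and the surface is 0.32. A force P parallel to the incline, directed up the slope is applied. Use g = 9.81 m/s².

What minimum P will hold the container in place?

P_min ≈ 333 N

The container tends to slide down (tan θ > μ_s), so at the point of impending slip friction acts up-slope at its limit: f = μ_s N.
P is parallel to the surface, so N = m g cos θ = 515 N.
Along the incline: P + μ_s N = m g sin θ, so P = 497 − 0.32×515 = 333 N.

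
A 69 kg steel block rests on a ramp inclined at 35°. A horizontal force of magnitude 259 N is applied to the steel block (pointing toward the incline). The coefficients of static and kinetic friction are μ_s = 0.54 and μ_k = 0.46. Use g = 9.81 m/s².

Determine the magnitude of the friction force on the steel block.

Normal direction: N = m g cos θ + P sin θ = 703 N.
Along the incline, the net driving force (taking up-slope positive) is P cos θ − m g sin θ = 212.2 − 388.2 = -176.1 N, so equilibrium requires friction f = 176.1 N (up-slope).
The limit of static friction is μ_s N = 379.6 N.
Since 176.1 N is within the 379.6 N limit, the steel block stays put and friction is exactly 176 N.

f ≈ 176 N (up the incline)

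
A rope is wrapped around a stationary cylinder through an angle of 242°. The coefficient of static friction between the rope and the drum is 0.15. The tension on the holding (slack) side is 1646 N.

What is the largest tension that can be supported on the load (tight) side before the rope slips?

At impending slip the capstan equation gives T₂/T₁ = e^{μβ} with β in radians.
β = 242° × π/180 = 4.224 rad.
e^{μβ} = e^{0.15×4.224} = 1.884.
T₂ = T₁ · e^{μβ} = 1646 × 1.884 = 3100 N.

T_max ≈ 3100 N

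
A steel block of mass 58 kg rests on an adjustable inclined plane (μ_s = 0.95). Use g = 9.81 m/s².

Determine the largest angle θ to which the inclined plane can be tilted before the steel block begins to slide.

At the slip threshold, m g sin θ = μ_s · m g cos θ, so tan θ = μ_s.
θ_max = arctan(0.95) = 43.5°.

θ_max ≈ 43.5°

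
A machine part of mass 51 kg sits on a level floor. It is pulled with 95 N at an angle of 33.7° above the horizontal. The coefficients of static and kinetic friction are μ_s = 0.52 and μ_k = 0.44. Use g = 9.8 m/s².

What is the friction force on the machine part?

f ≈ 79 N

N = m g − P sin α = 499.8 − 95×sin 33.7° = 447.1 N.
Horizontally, friction must balance P cos α = 79.04 N.
μ_s N = 0.52 × 447.1 = 232.5 N.
79.04 ≤ 232.5 N → static; friction equals the required 79 N.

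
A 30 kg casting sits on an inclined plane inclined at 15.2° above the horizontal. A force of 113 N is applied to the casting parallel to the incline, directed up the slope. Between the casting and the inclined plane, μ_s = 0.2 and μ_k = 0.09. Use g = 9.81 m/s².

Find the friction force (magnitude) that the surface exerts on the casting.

Normal force: N = m g cos θ = 30 × 9.81 × cos 15.2° = 284 N.
Parallel to the incline, ΣF = 0 gives f = m g sin θ − P = 77.16 − 113 = -35.84 N (up-slope positive).
Static friction can supply at most μ_s N = 56.8 N.
Since |-35.84| ≤ 56.8 N, no slip — friction simply equals what equilibrium demands.

f ≈ 35.8 N (down the incline)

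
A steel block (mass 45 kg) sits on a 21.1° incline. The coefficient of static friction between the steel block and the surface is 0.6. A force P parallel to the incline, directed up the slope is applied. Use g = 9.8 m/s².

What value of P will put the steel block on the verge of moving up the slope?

P ≈ 406 N

At impending motion up the slope, friction acts down-slope at its limit: f = μ_s N.
P is parallel to the surface, so N = m g cos θ = 411 N.
Along the incline: P = m g sin θ + μ_s N = 159 + 0.6×411 = 406 N.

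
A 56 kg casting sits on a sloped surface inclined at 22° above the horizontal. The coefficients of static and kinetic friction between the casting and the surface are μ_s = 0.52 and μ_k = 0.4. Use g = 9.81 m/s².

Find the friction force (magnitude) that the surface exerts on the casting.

Perpendicular to the surface, N = m g cos θ = 56·9.81·cos 22° = 509.4 N.
Along the slope the weight component is m g sin θ = 205.8 N; friction must supply exactly this, acting up-slope.
Static friction can supply at most μ_s N = 264.9 N.
Since |205.8| ≤ 264.9 N, the casting remains in static equilibrium and friction takes exactly the required value.

f ≈ 206 N (up the incline)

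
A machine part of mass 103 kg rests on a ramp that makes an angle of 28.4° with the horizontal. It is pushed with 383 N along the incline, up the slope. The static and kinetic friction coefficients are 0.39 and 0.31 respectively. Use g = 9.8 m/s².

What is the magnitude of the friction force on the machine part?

f ≈ 97.1 N (up the incline)

The normal reaction is N = m g cos θ = 887.9 N.
For equilibrium along the incline the friction force must supply f = m g sin θ − P = 480.1 − 383 = 97.1 N (positive meaning up-slope).
Maximum static friction available: μ_s N = 0.39 × 887.9 = 346.3 N.
Since |97.1| ≤ 346.3 N, the machine part remains in static equilibrium and friction takes exactly the required value.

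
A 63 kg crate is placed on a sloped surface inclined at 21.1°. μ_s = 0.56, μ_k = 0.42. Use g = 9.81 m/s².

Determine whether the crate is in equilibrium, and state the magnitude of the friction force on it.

N = m g cos θ = 577 N.
Down-slope weight component: m g sin θ = 222 N.
μ_s N = 323 N.
222 ≤ 323 N, so it stays put; friction = 222 N.

f ≈ 222 N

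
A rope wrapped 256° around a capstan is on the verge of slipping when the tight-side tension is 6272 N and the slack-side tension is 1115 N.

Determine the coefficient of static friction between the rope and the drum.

μ ≈ 0.387

T₂/T₁ = e^{μβ} → μ = ln(T₂/T₁)/β.
β = 256° = 4.468 rad.
μ = ln(6272/1115)/4.468 = ln(5.625)/4.468 = 0.387.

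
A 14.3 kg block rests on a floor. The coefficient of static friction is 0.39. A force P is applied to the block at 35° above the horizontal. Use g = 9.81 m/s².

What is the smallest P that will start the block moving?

P ≈ 52.5 N

N = m g − P sin α (the pull lifts the block).
At impending slip, P cos α = μ_s N = μ_s (m g − P sin α).
Solving: P (cos α + μ_s sin α) = μ_s m g → P = 0.39×140/(cos 35° + 0.39 sin 35°) = 54.7/1.043 = 52.5 N.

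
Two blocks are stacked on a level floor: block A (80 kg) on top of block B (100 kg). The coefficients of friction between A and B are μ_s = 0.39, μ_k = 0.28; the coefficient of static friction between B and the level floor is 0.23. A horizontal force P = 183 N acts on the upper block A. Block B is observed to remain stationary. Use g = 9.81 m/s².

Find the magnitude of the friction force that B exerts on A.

f ≈ 183 N

The normal force B exerts on A is simply A's weight, N₁ = 784.8 N.
So the A–B interface can sustain at most μ_s N₁ = 306.1 N of static friction.
Since P = 183 N ≤ 306.1 N, A does not slip on B; friction on A equals P = 183 N.
B experiences an equal 183 N forward from A (third law). B is in equilibrium, so the floor supplies f₂ = 183 N of static friction (limit μ_s(m_A+m_B)g = 406.1 N, not exceeded).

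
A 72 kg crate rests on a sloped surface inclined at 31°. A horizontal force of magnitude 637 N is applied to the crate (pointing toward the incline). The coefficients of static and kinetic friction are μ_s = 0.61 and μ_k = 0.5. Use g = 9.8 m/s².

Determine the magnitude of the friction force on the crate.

f ≈ 183 N (down the incline)

Resolve perpendicular to the incline: N = m g cos θ + P sin θ = 72×9.8×cos 31° + 637×sin 31° = 932.9 N.
Parallel to the incline: P cos θ − m g sin θ = 546 − 363.4 = 182.6 N; the friction needed to balance this is 182.6 N acting down the slope.
The limit of static friction is μ_s N = 569.1 N.
|f_req| = 182.6 ≤ 569.1 N → the crate is in equilibrium; friction equals the required value.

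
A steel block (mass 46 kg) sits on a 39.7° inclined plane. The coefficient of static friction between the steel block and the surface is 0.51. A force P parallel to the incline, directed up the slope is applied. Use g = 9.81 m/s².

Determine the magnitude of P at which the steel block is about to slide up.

P ≈ 465 N

At impending motion up the slope, friction acts down-slope at its limit: f = μ_s N.
P is parallel to the surface, so N = m g cos θ = 347 N.
Along the incline: P = m g sin θ + μ_s N = 288 + 0.51×347 = 465 N.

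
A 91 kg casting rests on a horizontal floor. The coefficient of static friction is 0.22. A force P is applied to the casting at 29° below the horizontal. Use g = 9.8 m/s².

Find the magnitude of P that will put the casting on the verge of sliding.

N = m g + P sin α (the push presses the casting into the horizontal floor).
At impending slip, P cos α = μ_s N = μ_s (m g + P sin α).
Solving: P (cos α − μ_s sin α) = μ_s m g → P = 0.22×892/(cos 29° − 0.22 sin 29°) = 196/0.768 = 255 N.

P ≈ 255 N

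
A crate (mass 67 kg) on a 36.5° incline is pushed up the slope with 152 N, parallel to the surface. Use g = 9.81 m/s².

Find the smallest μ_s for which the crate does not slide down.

N = m g cos θ = 528.4 N.
Friction must make up the shortfall along the incline: f = m g sin θ − P = 391 − 152 = 239 N.
At the threshold f = μ_s N, so μ_s,min = 239/528.4 = 0.452.

μ_s,min ≈ 0.452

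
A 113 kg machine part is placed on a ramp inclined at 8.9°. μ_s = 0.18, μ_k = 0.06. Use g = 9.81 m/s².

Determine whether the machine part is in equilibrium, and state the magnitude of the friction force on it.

f ≈ 172 N

N = m g cos θ = 1100 N.
Down-slope weight component: m g sin θ = 172 N.
μ_s N = 197 N.
172 ≤ 197 N, so it stays put; friction = 172 N.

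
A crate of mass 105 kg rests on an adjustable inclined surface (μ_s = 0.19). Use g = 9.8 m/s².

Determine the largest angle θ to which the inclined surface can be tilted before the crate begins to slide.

At the slip threshold, m g sin θ = μ_s · m g cos θ, so tan θ = μ_s.
θ_max = arctan(0.19) = 10.8°.

θ_max ≈ 10.8°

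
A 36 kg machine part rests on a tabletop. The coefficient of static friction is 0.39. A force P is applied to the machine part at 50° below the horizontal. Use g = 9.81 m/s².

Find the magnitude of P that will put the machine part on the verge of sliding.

N = m g + P sin α (the push presses the machine part into the tabletop).
At impending slip, P cos α = μ_s N = μ_s (m g + P sin α).
Solving: P (cos α − μ_s sin α) = μ_s m g → P = 0.39×353/(cos 50° − 0.39 sin 50°) = 138/0.344 = 400 N.

P ≈ 400 N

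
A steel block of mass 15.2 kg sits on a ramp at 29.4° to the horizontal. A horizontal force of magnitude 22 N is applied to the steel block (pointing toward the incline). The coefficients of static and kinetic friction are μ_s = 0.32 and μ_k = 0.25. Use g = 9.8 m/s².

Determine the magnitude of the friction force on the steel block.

Resolve perpendicular to the incline: N = m g cos θ + P sin θ = 15.2×9.8×cos 29.4° + 22×sin 29.4° = 140.6 N.
Along the incline, the net driving force (taking up-slope positive) is P cos θ − m g sin θ = 19.17 − 73.13 = -53.96 N, so equilibrium requires friction f = 53.96 N (up-slope).
The limit of static friction is μ_s N = 44.98 N.
The required 53.96 N exceeds the static limit, so the steel block slides down-slope and f = μ_k N = 0.25×140.6 = 35.1 N.

f ≈ 35.1 N (up the incline)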